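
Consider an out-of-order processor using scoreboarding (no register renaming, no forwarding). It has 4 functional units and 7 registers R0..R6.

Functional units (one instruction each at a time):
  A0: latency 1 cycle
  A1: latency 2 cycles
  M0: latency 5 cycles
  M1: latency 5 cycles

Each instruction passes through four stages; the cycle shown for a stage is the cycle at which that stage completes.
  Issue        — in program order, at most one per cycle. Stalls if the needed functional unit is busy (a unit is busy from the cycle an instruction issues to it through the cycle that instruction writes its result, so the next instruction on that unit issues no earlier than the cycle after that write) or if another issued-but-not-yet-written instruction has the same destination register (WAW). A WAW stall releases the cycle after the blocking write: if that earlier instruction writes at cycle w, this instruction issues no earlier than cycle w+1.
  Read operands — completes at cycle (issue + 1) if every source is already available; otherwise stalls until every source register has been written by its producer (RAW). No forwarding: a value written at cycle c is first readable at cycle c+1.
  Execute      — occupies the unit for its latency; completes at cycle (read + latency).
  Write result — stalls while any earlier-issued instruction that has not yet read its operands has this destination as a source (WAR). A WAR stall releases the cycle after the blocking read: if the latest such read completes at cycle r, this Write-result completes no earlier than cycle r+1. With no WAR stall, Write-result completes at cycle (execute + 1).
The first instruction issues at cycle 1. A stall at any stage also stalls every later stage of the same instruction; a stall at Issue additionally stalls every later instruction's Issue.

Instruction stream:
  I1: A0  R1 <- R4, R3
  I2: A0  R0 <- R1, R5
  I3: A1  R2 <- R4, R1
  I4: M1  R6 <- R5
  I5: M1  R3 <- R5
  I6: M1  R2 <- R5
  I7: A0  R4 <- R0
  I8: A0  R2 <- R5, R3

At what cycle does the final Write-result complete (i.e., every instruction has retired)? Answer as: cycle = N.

cycle = 34

1) issue 1, read 2, done 3, write 4
2) issue 5, read 6, done 7, write 8  <struct: A0 busy until I1 writes@4>
3) issue 6, read 7, done 9, write 10
4) issue 7, read 8, done 13, write 14
5) issue 15, read 16, done 21, write 22  <struct: M1 busy until I4 writes@14>
6) issue 23, read 24, done 29, write 30  <struct: M1 busy until I5 writes@22>
7) issue 24, read 25, done 26, write 27
8) issue 31, read 32, done 33, write 34  <WAW R2: wait I6 write@30>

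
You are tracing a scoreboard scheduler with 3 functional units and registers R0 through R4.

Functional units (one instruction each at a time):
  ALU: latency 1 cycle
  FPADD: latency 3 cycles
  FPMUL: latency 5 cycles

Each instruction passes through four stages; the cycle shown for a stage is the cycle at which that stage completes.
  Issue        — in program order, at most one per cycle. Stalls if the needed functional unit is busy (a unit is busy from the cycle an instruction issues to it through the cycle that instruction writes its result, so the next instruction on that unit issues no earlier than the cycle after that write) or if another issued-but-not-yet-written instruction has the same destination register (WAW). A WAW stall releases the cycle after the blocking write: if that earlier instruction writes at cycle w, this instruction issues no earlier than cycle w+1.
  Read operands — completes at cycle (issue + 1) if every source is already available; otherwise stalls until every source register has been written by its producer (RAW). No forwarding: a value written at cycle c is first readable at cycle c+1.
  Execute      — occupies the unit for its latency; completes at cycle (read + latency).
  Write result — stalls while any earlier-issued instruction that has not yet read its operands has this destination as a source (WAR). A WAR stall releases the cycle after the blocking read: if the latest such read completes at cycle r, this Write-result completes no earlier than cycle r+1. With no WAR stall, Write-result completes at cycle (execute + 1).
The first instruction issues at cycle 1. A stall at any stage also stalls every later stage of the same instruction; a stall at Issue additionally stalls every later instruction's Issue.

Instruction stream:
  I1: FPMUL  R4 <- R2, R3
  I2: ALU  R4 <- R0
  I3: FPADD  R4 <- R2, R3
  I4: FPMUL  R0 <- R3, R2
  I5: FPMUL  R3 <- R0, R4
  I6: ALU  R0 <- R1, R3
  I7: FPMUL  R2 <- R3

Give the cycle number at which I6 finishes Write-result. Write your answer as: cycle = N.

cycle 1: I1 dispatched to FPMUL
cycle 2: I1 operands ready
cycle 7: I1 complete
cycle 8: R4←I1
cycle 9: I2 dispatched to ALU
cycle 10: I2 operands ready
cycle 11: I2 complete
cycle 12: R4←I2
cycle 13: I3 dispatched to FPADD
cycle 14: I3 operands ready; I4 dispatched to FPMUL
cycle 15: I4 operands ready
cycle 17: I3 complete
cycle 18: R4←I3
cycle 20: I4 complete
cycle 21: R0←I4
cycle 22: I5 dispatched to FPMUL
cycle 23: I5 operands ready; I6 dispatched to ALU
cycle 28: I5 complete
cycle 29: R3←I5
cycle 30: I6 operands ready; I7 dispatched to FPMUL
cycle 31: I6 complete; I7 operands ready
cycle 32: R0←I6
cycle 36: I7 complete
cycle 37: R2←I7

cycle = 32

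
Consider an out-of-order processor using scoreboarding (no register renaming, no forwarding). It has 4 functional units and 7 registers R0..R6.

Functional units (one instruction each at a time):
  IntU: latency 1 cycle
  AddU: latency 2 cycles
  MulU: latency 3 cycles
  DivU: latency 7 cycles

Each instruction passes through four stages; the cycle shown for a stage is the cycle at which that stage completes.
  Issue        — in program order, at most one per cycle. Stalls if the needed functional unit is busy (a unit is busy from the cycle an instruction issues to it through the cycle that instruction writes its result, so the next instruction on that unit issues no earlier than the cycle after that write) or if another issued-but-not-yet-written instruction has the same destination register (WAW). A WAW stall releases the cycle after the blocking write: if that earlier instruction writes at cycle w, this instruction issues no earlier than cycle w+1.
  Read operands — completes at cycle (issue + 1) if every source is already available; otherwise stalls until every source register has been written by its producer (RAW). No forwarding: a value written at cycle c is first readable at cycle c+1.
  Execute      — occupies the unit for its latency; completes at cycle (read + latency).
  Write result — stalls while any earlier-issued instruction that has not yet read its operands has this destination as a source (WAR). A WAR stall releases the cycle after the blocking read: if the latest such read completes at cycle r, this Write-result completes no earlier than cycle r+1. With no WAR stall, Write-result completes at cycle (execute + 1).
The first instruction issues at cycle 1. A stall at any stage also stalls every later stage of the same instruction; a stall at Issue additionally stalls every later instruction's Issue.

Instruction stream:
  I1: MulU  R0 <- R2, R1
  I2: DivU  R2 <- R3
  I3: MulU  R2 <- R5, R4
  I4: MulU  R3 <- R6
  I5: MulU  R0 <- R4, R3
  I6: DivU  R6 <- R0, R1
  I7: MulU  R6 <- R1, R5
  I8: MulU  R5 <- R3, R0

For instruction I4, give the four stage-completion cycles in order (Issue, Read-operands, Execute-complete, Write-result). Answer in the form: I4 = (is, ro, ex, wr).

cycle 1: I1 issues→MulU
cycle 2: I1 reads · I2 issues→DivU
cycle 3: I2 reads
cycle 5: I1 exec-done
cycle 6: I1 writes R0
cycle 10: I2 exec-done
cycle 11: I2 writes R2
cycle 12: I3 issues→MulU
cycle 13: I3 reads
cycle 16: I3 exec-done
cycle 17: I3 writes R2
cycle 18: I4 issues→MulU
cycle 19: I4 reads
cycle 22: I4 exec-done
cycle 23: I4 writes R3
cycle 24: I5 issues→MulU
cycle 25: I5 reads · I6 issues→DivU
cycle 28: I5 exec-done
cycle 29: I5 writes R0
cycle 30: I6 reads
cycle 37: I6 exec-done
cycle 38: I6 writes R6
cycle 39: I7 issues→MulU
cycle 40: I7 reads
cycle 43: I7 exec-done
cycle 44: I7 writes R6
cycle 45: I8 issues→MulU
cycle 46: I8 reads
cycle 49: I8 exec-done
cycle 50: I8 writes R5

I4 = (18, 19, 22, 23)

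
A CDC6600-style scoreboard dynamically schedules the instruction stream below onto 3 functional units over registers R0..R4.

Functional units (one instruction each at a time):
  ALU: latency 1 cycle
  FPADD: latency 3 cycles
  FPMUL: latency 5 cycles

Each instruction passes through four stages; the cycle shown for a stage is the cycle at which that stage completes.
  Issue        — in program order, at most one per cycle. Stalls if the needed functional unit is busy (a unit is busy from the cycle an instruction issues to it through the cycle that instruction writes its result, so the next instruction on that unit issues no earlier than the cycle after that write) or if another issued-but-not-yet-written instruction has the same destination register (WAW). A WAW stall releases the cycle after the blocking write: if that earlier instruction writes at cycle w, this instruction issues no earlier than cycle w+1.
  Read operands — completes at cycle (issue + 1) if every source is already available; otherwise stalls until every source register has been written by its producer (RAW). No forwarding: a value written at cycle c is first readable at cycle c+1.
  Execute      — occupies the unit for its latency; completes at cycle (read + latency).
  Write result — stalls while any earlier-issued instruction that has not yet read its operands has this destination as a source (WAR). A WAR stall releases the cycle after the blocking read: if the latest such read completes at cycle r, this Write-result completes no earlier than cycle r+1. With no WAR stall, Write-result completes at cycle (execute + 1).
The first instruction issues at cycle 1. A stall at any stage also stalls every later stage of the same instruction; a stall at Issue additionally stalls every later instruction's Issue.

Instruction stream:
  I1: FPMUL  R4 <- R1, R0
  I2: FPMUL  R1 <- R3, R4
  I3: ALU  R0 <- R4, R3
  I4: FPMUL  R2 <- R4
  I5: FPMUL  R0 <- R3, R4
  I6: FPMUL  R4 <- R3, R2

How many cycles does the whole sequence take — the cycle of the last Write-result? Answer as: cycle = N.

[1] issue I1 (FPMUL)
[2] I1 read-ops
[7] I1 finished on FPMUL
[8] I1→R4
[9] issue I2 (FPMUL)
[10] I2 read-ops; issue I3 (ALU)
[11] I3 read-ops
[12] I3 finished on ALU
[13] I3→R0
[15] I2 finished on FPMUL
[16] I2→R1
[17] issue I4 (FPMUL)
[18] I4 read-ops
[23] I4 finished on FPMUL
[24] I4→R2
[25] issue I5 (FPMUL)
[26] I5 read-ops
[31] I5 finished on FPMUL
[32] I5→R0
[33] issue I6 (FPMUL)
[34] I6 read-ops
[39] I6 finished on FPMUL
[40] I6→R4

cycle = 40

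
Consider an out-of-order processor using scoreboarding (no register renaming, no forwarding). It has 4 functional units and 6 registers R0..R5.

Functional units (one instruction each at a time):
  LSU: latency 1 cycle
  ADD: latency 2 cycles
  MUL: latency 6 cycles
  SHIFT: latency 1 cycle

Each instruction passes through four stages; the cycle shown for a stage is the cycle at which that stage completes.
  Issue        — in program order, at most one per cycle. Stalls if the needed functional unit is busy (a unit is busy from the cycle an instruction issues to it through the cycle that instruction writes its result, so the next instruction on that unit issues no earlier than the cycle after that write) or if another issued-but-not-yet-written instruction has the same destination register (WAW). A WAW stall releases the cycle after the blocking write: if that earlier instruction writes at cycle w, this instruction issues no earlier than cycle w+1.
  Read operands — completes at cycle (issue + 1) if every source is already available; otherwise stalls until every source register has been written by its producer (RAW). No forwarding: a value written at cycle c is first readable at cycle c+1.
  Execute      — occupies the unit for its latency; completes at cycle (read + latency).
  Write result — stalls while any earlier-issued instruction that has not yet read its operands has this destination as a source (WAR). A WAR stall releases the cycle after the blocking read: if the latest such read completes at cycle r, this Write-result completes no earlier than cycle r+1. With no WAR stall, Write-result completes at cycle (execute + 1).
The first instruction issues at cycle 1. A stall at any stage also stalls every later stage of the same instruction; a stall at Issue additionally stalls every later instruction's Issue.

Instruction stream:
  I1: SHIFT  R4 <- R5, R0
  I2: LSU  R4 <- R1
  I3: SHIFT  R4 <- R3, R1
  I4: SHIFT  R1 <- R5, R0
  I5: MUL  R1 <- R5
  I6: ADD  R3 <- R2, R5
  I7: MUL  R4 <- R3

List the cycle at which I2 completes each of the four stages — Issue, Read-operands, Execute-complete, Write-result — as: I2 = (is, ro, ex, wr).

I2 = (5, 6, 7, 8)

c1: I1→SHIFT
c2: I1 RO
c3: I1 EX
c4: I1 WR R4
c5: I2→LSU
c6: I2 RO
c7: I2 EX
c8: I2 WR R4
c9: I3→SHIFT
c10: I3 RO
c11: I3 EX
c12: I3 WR R4
c13: I4→SHIFT
c14: I4 RO
c15: I4 EX
c16: I4 WR R1
c17: I5→MUL
c18: I5 RO | I6→ADD
c19: I6 RO
c21: I6 EX
c22: I6 WR R3
c24: I5 EX
c25: I5 WR R1
c26: I7→MUL
c27: I7 RO
c33: I7 EX
c34: I7 WR R4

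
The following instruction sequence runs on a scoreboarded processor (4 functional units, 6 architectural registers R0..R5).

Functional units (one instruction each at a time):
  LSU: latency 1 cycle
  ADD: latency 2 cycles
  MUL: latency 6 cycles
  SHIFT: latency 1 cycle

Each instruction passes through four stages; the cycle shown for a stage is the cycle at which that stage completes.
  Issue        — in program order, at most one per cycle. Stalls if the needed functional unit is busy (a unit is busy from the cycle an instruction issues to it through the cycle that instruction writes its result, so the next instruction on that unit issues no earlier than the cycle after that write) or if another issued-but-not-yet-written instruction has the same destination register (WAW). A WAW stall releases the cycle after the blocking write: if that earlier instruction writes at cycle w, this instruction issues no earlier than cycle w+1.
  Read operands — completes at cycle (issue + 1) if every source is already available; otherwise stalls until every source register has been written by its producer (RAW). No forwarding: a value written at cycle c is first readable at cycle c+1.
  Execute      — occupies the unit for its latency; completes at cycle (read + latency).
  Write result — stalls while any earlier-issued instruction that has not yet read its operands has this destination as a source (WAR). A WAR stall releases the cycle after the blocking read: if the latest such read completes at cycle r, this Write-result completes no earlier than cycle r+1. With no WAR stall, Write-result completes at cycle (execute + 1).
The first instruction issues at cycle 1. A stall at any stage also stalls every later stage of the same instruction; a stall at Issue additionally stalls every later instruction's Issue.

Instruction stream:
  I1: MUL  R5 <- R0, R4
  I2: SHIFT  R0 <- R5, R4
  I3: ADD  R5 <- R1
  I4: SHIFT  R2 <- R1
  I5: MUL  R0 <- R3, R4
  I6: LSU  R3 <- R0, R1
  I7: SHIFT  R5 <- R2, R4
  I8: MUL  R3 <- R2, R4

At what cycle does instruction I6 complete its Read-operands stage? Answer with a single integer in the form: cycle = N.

cycle = 23

t=1  I1→MUL
t=2  I1 RO, I2→SHIFT
t=8  I1 EX
t=9  I1 WR R5
t=10  I2 RO, I3→ADD
t=11  I2 EX, I3 RO
t=12  I2 WR R0
t=13  I3 EX, I4→SHIFT
t=14  I3 WR R5, I4 RO, I5→MUL
t=15  I4 EX, I5 RO, I6→LSU
t=16  I4 WR R2
t=17  I7→SHIFT
t=18  I7 RO
t=19  I7 EX
t=20  I7 WR R5
t=21  I5 EX
t=22  I5 WR R0
t=23  I6 RO
t=24  I6 EX
t=25  I6 WR R3
t=26  I8→MUL
t=27  I8 RO
t=33  I8 EX
t=34  I8 WR R3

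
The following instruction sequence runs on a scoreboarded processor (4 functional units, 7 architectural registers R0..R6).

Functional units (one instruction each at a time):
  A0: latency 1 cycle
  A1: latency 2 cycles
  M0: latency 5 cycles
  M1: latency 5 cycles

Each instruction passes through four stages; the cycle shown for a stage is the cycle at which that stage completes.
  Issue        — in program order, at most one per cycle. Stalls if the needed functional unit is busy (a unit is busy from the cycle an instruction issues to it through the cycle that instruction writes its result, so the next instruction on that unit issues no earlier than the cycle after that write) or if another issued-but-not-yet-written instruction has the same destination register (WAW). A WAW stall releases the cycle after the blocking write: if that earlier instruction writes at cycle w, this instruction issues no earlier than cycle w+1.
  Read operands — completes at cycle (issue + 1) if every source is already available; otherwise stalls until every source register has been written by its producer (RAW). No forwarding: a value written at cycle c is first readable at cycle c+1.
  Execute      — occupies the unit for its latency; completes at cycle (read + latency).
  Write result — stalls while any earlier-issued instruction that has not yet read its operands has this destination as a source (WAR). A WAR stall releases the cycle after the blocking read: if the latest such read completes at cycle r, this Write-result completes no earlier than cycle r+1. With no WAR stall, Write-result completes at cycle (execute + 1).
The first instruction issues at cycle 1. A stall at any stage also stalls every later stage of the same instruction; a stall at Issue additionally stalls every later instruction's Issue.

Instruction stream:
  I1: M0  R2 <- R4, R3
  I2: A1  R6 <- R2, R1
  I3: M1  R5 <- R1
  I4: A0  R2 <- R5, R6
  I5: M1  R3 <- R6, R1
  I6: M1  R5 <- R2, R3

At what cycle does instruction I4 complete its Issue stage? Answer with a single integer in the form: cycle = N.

cycle = 9

[I1] 1/2/7/8
[I2] 2/9/11/12  (RAW R2: wait I1 write@8)
[I3] 3/4/9/10
[I4] 9/13/14/15  (WAW R2: wait I1 write@8; RAW R6: wait I2 write@12)
[I5] 11/13/18/19  (struct: M1 busy until I3 writes@10; RAW R6: wait I2 write@12)
[I6] 20/21/26/27  (struct: M1 busy until I5 writes@19)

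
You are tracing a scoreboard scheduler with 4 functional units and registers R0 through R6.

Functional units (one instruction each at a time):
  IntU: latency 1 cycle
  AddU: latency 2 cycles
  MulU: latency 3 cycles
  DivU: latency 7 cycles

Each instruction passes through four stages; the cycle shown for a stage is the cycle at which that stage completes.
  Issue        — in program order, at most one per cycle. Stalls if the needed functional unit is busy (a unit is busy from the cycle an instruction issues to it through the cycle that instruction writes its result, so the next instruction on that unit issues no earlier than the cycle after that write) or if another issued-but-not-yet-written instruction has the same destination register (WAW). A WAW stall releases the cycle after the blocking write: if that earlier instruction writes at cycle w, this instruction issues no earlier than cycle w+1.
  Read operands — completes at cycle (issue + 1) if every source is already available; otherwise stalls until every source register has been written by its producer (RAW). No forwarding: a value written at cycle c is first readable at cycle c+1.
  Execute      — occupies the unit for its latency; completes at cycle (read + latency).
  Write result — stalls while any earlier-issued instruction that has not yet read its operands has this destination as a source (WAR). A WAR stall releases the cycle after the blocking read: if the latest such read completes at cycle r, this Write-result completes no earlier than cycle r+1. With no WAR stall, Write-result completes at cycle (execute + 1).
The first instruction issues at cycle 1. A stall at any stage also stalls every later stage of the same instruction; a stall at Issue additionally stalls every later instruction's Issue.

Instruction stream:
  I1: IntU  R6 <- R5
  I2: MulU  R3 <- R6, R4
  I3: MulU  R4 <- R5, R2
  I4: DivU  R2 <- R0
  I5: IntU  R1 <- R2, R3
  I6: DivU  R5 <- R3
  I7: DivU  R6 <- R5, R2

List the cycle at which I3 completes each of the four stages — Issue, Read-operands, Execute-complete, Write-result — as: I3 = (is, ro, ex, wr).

1) issue 1, read 2, done 3, write 4
2) issue 2, read 5, done 8, write 9  <RAW R6: wait I1 write@4>
3) issue 10, read 11, done 14, write 15  <struct: MulU busy until I2 writes@9>
4) issue 11, read 12, done 19, write 20
5) issue 12, read 21, done 22, write 23  <RAW R2: wait I4 write@20>
6) issue 21, read 22, done 29, write 30  <struct: DivU busy until I4 writes@20>
7) issue 31, read 32, done 39, write 40  <struct: DivU busy until I6 writes@30>

I3 = (10, 11, 14, 15)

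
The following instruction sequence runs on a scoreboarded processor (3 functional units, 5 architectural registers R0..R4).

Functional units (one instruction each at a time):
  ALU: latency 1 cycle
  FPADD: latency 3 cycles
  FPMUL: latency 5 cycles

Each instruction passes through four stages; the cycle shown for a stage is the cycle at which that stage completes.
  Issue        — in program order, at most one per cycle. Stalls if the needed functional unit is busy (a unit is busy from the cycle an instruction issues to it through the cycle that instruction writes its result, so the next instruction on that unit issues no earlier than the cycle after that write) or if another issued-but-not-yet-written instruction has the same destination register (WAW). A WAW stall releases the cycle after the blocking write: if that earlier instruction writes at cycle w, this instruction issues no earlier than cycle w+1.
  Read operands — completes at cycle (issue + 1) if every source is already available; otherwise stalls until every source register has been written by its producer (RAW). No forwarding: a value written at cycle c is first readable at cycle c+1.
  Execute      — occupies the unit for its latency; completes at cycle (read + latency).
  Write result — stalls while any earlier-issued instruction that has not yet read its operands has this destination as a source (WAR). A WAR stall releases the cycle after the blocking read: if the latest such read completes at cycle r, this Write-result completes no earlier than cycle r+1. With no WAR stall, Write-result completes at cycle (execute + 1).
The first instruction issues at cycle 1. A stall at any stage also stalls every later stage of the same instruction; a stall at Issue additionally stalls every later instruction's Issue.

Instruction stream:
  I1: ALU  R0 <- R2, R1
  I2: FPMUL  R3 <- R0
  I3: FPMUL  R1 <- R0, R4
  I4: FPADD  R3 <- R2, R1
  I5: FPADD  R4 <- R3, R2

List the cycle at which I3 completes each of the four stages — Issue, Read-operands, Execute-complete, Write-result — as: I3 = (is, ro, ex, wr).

I3 = (12, 13, 18, 19)

c1: I1 dispatched to ALU
c2: I1 operands ready | I2 dispatched to FPMUL
c3: I1 complete
c4: R0←I1
c5: I2 operands ready
c10: I2 complete
c11: R3←I2
c12: I3 dispatched to FPMUL
c13: I3 operands ready | I4 dispatched to FPADD
c18: I3 complete
c19: R1←I3
c20: I4 operands ready
c23: I4 complete
c24: R3←I4
c25: I5 dispatched to FPADD
c26: I5 operands ready
c29: I5 complete
c30: R4←I5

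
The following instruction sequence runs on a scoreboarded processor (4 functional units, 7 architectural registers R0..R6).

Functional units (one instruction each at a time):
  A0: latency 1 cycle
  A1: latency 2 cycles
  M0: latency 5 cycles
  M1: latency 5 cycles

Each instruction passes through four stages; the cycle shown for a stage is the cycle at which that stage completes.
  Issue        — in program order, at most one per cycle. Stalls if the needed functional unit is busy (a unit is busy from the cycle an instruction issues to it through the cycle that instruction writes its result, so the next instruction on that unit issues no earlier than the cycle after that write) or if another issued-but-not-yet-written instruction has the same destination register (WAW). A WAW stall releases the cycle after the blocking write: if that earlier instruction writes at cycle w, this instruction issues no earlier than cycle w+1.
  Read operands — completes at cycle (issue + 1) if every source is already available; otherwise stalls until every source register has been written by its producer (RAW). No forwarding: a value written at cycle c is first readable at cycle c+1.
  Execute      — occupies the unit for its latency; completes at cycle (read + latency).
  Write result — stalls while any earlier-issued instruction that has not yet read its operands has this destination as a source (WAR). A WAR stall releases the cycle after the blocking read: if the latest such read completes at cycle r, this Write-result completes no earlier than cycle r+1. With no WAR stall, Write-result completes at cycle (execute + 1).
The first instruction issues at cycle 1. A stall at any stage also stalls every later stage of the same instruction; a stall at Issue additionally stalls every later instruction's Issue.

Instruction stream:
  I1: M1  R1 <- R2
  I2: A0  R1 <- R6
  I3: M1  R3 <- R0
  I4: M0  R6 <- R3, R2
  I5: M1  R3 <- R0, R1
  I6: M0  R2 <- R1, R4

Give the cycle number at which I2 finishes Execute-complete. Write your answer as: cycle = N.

cycle = 11

t=1  I1 issues→M1
t=2  I1 reads
t=7  I1 exec-done
t=8  I1 writes R1
t=9  I2 issues→A0
t=10  I2 reads; I3 issues→M1
t=11  I2 exec-done; I3 reads; I4 issues→M0
t=12  I2 writes R1
t=16  I3 exec-done
t=17  I3 writes R3
t=18  I4 reads; I5 issues→M1
t=19  I5 reads
t=23  I4 exec-done
t=24  I4 writes R6; I5 exec-done
t=25  I5 writes R3; I6 issues→M0
t=26  I6 reads
t=31  I6 exec-done
t=32  I6 writes R2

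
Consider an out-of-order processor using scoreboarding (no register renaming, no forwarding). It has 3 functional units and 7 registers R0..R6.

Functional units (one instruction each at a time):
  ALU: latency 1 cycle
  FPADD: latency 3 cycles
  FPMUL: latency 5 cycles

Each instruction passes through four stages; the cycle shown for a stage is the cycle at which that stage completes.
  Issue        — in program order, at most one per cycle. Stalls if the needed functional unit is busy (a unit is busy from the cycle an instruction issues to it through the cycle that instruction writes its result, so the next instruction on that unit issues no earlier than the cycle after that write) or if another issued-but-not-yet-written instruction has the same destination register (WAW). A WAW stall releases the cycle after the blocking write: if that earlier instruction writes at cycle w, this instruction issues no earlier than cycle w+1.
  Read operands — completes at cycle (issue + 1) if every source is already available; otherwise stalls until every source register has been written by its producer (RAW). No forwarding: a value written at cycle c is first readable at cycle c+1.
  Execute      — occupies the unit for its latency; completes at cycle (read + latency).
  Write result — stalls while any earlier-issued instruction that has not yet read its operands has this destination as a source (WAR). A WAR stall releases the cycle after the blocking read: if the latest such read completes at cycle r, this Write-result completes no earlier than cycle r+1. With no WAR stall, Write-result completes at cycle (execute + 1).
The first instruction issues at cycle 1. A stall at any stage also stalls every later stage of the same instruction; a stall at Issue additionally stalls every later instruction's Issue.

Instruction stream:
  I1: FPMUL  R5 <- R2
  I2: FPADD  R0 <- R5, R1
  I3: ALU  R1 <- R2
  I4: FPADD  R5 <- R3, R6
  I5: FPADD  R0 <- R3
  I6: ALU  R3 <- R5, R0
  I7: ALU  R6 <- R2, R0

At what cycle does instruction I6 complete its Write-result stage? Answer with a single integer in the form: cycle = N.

cycle = 28

cycle 1: I1→FPMUL
cycle 2: I1 RO | I2→FPADD
cycle 3: I3→ALU
cycle 4: I3 RO
cycle 5: I3 EX
cycle 7: I1 EX
cycle 8: I1 WR R5
cycle 9: I2 RO
cycle 10: I3 WR R1
cycle 12: I2 EX
cycle 13: I2 WR R0
cycle 14: I4→FPADD
cycle 15: I4 RO
cycle 18: I4 EX
cycle 19: I4 WR R5
cycle 20: I5→FPADD
cycle 21: I5 RO | I6→ALU
cycle 24: I5 EX
cycle 25: I5 WR R0
cycle 26: I6 RO
cycle 27: I6 EX
cycle 28: I6 WR R3
cycle 29: I7→ALU
cycle 30: I7 RO
cycle 31: I7 EX
cycle 32: I7 WR R6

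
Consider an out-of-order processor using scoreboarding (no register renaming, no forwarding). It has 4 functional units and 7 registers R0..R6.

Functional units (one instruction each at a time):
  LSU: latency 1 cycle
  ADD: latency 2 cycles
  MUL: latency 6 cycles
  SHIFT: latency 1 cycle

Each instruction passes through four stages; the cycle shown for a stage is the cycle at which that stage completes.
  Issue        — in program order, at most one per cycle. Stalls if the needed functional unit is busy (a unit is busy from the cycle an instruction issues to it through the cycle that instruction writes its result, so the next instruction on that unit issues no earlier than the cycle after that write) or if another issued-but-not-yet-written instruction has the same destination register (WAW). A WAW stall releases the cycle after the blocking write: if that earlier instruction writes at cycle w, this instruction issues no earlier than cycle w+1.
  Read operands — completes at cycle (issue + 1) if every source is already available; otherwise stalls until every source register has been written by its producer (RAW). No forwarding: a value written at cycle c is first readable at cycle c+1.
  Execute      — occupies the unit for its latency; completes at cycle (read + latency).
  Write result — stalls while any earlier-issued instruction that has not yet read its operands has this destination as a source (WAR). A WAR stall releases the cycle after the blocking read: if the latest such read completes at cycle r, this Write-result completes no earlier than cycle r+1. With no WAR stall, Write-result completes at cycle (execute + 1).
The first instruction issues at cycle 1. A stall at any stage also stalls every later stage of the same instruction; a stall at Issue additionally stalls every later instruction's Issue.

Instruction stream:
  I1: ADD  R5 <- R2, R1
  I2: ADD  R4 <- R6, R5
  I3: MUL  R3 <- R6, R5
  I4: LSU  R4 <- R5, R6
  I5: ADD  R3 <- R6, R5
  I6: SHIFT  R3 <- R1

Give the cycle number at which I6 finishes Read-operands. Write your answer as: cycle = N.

cycle = 22

I1  is:1  ro:2  ex:4  wr:5
I2  is:6  ro:7  ex:9  wr:10  — struct: ADD busy until I1 writes@5
I3  is:7  ro:8  ex:14  wr:15
I4  is:11  ro:12  ex:13  wr:14  — WAW R4: wait I2 write@10
I5  is:16  ro:17  ex:19  wr:20  — WAW R3: wait I3 write@15
I6  is:21  ro:22  ex:23  wr:24  — WAW R3: wait I5 write@20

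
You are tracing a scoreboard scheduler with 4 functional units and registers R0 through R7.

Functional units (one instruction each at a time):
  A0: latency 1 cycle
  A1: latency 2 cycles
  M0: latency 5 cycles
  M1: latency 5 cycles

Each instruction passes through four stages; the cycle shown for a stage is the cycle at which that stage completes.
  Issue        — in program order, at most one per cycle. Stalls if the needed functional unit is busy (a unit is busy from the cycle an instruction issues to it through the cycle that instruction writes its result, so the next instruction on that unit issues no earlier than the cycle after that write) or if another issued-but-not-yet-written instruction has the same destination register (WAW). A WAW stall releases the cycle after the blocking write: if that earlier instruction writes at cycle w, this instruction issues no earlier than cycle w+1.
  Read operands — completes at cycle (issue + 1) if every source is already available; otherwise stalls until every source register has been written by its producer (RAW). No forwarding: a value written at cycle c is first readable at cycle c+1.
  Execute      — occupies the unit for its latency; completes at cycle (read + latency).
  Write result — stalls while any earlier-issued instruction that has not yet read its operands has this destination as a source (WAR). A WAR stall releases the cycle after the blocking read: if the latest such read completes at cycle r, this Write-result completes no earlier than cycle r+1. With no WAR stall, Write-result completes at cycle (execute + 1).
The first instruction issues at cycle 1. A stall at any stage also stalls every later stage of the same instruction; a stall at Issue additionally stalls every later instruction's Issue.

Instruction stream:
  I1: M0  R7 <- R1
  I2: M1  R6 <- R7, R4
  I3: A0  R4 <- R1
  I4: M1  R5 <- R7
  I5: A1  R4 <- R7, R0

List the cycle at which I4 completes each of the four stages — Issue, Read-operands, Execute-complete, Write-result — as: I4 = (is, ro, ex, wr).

I4 = (16, 17, 22, 23)

cycle 1: I1→M0
cycle 2: I1 RO; I2→M1
cycle 3: I3→A0
cycle 4: I3 RO
cycle 5: I3 EX
cycle 7: I1 EX
cycle 8: I1 WR R7
cycle 9: I2 RO
cycle 10: I3 WR R4
cycle 14: I2 EX
cycle 15: I2 WR R6
cycle 16: I4→M1
cycle 17: I4 RO; I5→A1
cycle 18: I5 RO
cycle 20: I5 EX
cycle 21: I5 WR R4
cycle 22: I4 EX
cycle 23: I4 WR R5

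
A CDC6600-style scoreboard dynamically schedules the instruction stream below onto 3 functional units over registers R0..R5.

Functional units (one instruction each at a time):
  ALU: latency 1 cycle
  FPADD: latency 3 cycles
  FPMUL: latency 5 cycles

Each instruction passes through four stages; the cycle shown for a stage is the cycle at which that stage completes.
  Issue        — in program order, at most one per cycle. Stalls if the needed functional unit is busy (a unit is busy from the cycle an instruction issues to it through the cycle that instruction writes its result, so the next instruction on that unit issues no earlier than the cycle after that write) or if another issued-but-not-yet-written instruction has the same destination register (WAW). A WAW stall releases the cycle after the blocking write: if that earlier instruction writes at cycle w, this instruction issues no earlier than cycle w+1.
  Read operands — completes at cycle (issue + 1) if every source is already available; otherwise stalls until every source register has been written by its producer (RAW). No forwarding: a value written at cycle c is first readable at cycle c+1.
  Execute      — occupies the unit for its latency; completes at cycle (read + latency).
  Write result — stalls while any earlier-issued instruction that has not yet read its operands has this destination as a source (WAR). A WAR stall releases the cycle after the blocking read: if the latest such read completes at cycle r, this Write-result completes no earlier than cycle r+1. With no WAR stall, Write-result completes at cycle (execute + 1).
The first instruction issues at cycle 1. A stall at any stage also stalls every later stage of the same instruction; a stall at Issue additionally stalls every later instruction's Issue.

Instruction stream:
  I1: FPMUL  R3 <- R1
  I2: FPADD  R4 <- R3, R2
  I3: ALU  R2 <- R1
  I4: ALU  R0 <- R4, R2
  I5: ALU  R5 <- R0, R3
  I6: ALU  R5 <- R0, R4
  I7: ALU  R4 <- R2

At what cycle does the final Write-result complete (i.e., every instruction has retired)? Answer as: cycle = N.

cycle = 28

I1 -> (1, 2, 7, 8)
I2 -> (2, 9, 12, 13)  // RAW R3: wait I1 write@8
I3 -> (3, 4, 5, 10)  // WAR R2: wait I2 read@9
I4 -> (11, 14, 15, 16)  // struct: ALU busy until I3 writes@10, RAW R4: wait I2 write@13
I5 -> (17, 18, 19, 20)  // struct: ALU busy until I4 writes@16
I6 -> (21, 22, 23, 24)  // struct: ALU busy until I5 writes@20
I7 -> (25, 26, 27, 28)  // struct: ALU busy until I6 writes@24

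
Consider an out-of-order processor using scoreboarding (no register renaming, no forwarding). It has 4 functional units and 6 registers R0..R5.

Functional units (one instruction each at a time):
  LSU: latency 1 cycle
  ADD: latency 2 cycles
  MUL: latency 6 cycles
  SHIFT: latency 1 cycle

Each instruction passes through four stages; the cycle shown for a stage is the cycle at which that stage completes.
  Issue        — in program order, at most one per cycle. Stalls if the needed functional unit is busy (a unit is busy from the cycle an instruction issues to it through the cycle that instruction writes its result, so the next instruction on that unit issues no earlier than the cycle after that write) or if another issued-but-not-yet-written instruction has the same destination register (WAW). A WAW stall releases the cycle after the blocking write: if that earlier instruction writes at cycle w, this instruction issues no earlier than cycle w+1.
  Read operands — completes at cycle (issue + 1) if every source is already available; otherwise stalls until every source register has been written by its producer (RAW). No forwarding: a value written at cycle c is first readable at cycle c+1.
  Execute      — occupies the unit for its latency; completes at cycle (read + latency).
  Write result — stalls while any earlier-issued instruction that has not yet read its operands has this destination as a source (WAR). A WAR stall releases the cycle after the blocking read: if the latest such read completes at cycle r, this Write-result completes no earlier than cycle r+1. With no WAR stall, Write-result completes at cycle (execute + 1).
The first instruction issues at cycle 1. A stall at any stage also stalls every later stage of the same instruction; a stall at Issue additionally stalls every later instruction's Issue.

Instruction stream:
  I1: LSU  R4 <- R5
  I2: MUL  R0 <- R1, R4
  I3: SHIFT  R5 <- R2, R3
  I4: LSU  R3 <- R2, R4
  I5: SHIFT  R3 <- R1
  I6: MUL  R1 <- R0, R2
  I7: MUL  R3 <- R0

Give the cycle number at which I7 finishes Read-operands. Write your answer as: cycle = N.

cycle = 23

I1  is:1  ro:2  ex:3  wr:4
I2  is:2  ro:5  ex:11  wr:12  — RAW R4: wait I1 write@4
I3  is:3  ro:4  ex:5  wr:6
I4  is:5  ro:6  ex:7  wr:8  — struct: LSU busy until I1 writes@4
I5  is:9  ro:10  ex:11  wr:12  — WAW R3: wait I4 write@8
I6  is:13  ro:14  ex:20  wr:21  — struct: MUL busy until I2 writes@12
I7  is:22  ro:23  ex:29  wr:30  — struct: MUL busy until I6 writes@21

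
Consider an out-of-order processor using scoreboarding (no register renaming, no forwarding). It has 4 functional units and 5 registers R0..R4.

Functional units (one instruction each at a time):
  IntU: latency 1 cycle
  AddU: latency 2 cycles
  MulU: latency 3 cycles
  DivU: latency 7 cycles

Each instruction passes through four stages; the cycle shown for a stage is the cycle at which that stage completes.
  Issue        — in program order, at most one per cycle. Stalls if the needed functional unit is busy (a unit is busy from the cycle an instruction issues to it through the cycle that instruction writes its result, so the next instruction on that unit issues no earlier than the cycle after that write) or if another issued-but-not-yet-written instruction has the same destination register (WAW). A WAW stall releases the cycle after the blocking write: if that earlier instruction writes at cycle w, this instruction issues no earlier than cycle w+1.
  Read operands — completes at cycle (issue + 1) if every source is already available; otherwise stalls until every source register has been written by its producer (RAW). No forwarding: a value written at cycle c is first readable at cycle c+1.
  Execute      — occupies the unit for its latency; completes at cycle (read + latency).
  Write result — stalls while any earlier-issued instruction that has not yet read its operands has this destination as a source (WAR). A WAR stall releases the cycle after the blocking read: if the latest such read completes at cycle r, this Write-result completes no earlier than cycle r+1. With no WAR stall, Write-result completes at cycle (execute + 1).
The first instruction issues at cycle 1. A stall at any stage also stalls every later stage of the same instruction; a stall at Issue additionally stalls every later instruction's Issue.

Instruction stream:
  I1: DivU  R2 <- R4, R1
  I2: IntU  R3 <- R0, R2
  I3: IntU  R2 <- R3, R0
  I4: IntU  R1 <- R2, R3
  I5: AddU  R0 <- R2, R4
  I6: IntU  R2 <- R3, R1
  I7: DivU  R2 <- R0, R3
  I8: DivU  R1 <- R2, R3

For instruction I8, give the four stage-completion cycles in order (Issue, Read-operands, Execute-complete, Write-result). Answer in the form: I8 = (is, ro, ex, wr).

I8 = (36, 37, 44, 45)

1) issue 1, read 2, done 9, write 10
2) issue 2, read 11, done 12, write 13  <RAW R2: wait I1 write@10>
3) issue 14, read 15, done 16, write 17  <struct: IntU busy until I2 writes@13>
4) issue 18, read 19, done 20, write 21  <struct: IntU busy until I3 writes@17>
5) issue 19, read 20, done 22, write 23
6) issue 22, read 23, done 24, write 25  <struct: IntU busy until I4 writes@21>
7) issue 26, read 27, done 34, write 35  <WAW R2: wait I6 write@25>
8) issue 36, read 37, done 44, write 45  <struct: DivU busy until I7 writes@35>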